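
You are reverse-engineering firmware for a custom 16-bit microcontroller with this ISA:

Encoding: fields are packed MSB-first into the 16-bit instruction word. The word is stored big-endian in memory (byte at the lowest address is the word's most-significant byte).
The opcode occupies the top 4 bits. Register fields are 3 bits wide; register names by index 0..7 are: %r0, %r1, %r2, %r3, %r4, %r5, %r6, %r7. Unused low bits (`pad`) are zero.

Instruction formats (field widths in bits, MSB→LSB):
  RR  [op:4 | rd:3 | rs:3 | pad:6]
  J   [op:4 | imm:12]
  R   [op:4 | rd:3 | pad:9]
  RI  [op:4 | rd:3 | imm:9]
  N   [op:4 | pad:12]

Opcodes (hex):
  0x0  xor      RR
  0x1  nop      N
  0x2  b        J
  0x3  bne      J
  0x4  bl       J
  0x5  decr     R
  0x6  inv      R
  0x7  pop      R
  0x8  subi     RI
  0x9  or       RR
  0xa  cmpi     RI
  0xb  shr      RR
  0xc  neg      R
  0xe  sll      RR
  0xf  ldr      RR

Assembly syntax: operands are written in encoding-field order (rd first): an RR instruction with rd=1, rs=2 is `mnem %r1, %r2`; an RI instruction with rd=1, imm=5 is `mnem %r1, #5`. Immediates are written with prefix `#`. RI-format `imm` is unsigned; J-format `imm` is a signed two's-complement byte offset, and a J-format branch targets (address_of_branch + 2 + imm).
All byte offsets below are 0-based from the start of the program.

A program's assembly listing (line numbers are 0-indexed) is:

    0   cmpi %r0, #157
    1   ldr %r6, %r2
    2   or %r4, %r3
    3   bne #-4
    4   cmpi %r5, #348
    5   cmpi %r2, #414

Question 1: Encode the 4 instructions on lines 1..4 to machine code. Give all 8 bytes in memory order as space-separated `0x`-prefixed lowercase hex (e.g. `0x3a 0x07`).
0xfc 0x80 0x98 0xc0 0x3f 0xfc 0xab 0x5c

1. ldr fields op=0xf:4|rd=6:3|rs=2:3|pad=0:6 → word fc80h → fc 80
2. or fields op=0x9:4|rd=4:3|rs=3:3|pad=0:6 → word 98c0h → 98 c0
3. bne fields op=0x3:4|imm=-4:12 → word 3ffch → 3f fc
4. cmpi fields op=0xa:4|rd=5:3|imm=348:9 → word ab5ch → ab 5c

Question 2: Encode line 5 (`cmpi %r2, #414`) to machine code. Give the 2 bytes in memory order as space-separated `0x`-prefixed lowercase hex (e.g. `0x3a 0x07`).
0xa5 0x9e

line 5 (cmpi): pack op=0xa:4|rd=2:3|imm=414:9 = 0xa59e; big→ a5 9e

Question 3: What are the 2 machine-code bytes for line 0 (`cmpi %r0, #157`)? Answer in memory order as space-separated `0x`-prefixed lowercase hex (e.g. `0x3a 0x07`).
0xa0 0x9d

0. cmpi fields op=0xa:4|rd=0:3|imm=157:9 → word a09dh → a0 9d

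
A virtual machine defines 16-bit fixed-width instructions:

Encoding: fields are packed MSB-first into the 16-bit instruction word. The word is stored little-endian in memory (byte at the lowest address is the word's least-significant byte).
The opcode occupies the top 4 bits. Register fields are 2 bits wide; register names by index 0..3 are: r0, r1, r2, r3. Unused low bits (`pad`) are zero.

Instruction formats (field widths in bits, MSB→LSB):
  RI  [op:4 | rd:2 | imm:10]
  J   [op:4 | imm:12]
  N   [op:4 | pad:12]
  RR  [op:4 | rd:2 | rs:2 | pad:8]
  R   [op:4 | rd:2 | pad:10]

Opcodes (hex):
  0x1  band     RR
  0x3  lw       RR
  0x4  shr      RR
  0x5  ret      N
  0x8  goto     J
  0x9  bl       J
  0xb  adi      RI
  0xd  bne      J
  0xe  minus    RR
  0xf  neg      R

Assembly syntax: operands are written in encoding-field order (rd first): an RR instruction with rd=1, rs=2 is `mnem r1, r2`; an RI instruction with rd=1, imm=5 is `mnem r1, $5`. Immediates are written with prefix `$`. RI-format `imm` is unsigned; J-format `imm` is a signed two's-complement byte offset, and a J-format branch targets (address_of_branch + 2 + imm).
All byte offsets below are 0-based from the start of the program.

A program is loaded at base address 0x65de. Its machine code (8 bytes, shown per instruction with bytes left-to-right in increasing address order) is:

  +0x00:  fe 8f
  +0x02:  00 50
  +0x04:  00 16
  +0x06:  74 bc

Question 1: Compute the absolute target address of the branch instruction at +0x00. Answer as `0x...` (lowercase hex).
@+00  little-endian(fe 8f) = 0x8ffe
  top 4b → 0x8 → goto [J]
  [11:0] imm=4094 (s12→-2) = $-2
  target = base 0x65de + off 0x00 + 2 + imm -2 = 0x65de

0x65de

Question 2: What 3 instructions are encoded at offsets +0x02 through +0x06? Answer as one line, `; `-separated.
off 0x02: read 00 50 as little → 0x5000
  op=0x5000>>12=0x5 ⇒ ret (N)
off 0x04: read 00 16 as little → 0x1600
  op=0x1600>>12=0x1 ⇒ band (RR)
  rd@[11:10]=0x1 ⇒ r1
  rs@[9:8]=0x2 ⇒ r2
off 0x06: read 74 bc as little → 0xbc74
  op=0xbc74>>12=0xb ⇒ adi (RI)
  rd@[11:10]=0x3 ⇒ r3
  imm@[9:0]=0x74 ⇒ $116

ret; band r1, r2; adi r3, $116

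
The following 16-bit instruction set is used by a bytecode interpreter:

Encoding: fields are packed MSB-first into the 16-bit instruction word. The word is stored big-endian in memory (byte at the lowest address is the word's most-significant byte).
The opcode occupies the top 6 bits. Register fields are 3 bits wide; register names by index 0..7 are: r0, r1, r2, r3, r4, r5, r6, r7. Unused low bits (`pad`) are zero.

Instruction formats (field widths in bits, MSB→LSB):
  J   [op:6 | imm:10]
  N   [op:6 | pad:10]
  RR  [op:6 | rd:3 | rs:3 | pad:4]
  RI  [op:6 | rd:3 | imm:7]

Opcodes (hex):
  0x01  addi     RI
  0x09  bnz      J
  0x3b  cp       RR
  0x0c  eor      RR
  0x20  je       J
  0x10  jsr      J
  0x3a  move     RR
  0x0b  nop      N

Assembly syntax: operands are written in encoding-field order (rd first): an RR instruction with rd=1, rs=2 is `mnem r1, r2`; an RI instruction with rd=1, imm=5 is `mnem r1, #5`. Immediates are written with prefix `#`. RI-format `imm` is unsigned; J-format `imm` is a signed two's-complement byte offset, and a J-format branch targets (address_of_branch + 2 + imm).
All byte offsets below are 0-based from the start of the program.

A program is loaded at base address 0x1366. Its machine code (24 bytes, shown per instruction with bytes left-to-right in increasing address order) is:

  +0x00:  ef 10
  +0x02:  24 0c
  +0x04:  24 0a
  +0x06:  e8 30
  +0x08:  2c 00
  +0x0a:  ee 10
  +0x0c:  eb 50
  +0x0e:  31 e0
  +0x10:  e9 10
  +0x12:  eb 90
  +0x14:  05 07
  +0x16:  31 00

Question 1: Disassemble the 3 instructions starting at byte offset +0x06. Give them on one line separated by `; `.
+0x06: e8 30 ⇒ word 0xe830 (big)
  op=0xe830>>10=0x3a ⇒ move (RR)
  [9:7] rd=0 = r0
  [6:4] rs=3 = r3
+0x08: 2c 00 ⇒ word 0x2c00 (big)
  op=0x2c00>>10=0xb ⇒ nop (N)
+0x0a: ee 10 ⇒ word 0xee10 (big)
  op=0xee10>>10=0x3b ⇒ cp (RR)
  [9:7] rd=4 = r4
  [6:4] rs=1 = r1

move r0, r3; nop; cp r4, r1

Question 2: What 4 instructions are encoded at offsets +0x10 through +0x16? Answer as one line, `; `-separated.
@+10  big-endian(e9 10) = 0xe910
  opcode bits[15:10]=0x3a: move/RR
  [9:7] rd=2 = r2
  [6:4] rs=1 = r1
@+12  big-endian(eb 90) = 0xeb90
  opcode bits[15:10]=0x3a: move/RR
  [9:7] rd=7 = r7
  [6:4] rs=1 = r1
@+14  big-endian(05 07) = 0x0507
  opcode bits[15:10]=0x1: addi/RI
  [9:7] rd=2 = r2
  [6:0] imm=7 = #7
@+16  big-endian(31 00) = 0x3100
  opcode bits[15:10]=0xc: eor/RR
  [9:7] rd=2 = r2
  [6:4] rs=0 = r0

move r2, r1; move r7, r1; addi r2, #7; eor r2, r0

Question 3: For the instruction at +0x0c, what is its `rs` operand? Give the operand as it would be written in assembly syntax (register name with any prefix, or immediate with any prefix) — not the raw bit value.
[0c] eb 50 → 0xeb50
  top 6b → 0x3a → move [RR]
  rd: (w>>7)&0x7=0x6 → r6
  rs: (w>>4)&0x7=0x5 → r5

r5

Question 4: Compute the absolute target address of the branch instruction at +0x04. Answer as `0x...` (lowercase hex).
+0x04: 24 0a ⇒ word 0x240a (big)
  opcode bits[15:10]=0x9: bnz/J
  imm@[9:0]=0xa ⇒ #10
  target = base 0x1366 + off 0x04 + 2 + imm 10 = 0x1376

0x1376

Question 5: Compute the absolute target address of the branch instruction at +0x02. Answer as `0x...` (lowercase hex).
@+02  big-endian(24 0c) = 0x240c
  op=0x240c>>10=0x9 ⇒ bnz (J)
  [9:0] imm=12 = #12
  target = base 0x1366 + off 0x02 + 2 + imm 12 = 0x1376

0x1376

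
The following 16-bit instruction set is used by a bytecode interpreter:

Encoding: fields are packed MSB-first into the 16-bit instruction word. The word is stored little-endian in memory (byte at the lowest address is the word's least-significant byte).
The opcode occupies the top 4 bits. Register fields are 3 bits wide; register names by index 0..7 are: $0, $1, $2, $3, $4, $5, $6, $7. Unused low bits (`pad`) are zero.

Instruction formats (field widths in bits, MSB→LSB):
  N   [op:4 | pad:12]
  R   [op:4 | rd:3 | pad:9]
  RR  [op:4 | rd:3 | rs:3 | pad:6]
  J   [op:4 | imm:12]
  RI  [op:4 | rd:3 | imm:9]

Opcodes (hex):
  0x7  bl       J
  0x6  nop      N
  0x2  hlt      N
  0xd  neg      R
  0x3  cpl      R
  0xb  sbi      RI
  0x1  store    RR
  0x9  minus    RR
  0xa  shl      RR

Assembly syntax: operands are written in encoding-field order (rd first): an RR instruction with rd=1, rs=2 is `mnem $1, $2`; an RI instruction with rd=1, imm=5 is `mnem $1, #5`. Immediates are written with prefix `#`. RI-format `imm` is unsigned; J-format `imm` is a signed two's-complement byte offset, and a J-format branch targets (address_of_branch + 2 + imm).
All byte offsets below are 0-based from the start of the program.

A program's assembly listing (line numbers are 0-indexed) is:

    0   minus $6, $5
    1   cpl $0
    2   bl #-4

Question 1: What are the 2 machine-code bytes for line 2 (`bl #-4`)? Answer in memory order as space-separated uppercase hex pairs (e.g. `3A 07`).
2. bl fields op=0x7:4|imm=-4:12 → word 7ffch → fc 7f

FC 7F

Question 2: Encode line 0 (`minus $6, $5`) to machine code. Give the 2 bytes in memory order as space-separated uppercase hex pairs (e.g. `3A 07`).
40 9D

line 0 (minus): pack op=0x9:4|rd=6:3|rs=5:3|pad=0:6 = 0x9d40; little→ 40 9d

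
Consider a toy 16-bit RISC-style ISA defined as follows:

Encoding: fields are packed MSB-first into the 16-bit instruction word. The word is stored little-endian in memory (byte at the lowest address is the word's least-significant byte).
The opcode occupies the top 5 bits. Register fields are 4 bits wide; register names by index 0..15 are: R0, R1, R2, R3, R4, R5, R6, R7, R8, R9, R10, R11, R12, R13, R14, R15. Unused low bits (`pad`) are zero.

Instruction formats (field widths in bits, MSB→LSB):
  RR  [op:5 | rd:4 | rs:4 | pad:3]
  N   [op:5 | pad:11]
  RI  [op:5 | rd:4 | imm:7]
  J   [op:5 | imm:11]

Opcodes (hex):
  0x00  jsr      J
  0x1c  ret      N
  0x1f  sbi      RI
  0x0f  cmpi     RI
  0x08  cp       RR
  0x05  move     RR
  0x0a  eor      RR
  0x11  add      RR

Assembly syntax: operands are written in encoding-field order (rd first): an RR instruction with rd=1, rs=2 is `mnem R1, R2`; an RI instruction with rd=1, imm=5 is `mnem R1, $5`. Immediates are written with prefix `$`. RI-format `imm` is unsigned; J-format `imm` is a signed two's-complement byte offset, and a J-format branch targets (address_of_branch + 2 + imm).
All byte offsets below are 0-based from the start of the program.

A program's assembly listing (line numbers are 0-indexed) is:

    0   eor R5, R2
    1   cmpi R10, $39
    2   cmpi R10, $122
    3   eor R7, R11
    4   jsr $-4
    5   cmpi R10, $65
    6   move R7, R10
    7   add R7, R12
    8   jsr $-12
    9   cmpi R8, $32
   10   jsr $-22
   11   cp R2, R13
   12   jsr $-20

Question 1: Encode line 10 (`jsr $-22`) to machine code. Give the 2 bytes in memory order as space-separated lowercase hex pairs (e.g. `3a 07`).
ea 07

L10: jsr op=0x0:5|imm=-22:11 ⇒ 0x07ea ⇒ little ea 07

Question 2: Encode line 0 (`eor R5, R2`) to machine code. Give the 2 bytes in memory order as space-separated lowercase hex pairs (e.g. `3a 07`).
90 52

L0: eor op=0xa:5|rd=5:4|rs=2:4|pad=0:3 ⇒ 0x5290 ⇒ little 90 52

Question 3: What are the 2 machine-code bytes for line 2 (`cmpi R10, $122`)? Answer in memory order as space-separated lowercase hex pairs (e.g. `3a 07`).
7a 7d

L2: cmpi op=0xf:5|rd=10:4|imm=122:7 ⇒ 0x7d7a ⇒ little 7a 7d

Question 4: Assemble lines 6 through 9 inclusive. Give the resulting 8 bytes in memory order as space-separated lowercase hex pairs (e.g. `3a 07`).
d0 2b e0 8b f4 07 20 7c

L6: move op=0x5:5|rd=7:4|rs=10:4|pad=0:3 ⇒ 0x2bd0 ⇒ little d0 2b
L7: add op=0x11:5|rd=7:4|rs=12:4|pad=0:3 ⇒ 0x8be0 ⇒ little e0 8b
L8: jsr op=0x0:5|imm=-12:11 ⇒ 0x07f4 ⇒ little f4 07
L9: cmpi op=0xf:5|rd=8:4|imm=32:7 ⇒ 0x7c20 ⇒ little 20 7c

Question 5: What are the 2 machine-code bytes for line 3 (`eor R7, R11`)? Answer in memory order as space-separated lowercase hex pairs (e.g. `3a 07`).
d8 53

L3: eor op=0xa:5|rd=7:4|rs=11:4|pad=0:3 ⇒ 0x53d8 ⇒ little d8 53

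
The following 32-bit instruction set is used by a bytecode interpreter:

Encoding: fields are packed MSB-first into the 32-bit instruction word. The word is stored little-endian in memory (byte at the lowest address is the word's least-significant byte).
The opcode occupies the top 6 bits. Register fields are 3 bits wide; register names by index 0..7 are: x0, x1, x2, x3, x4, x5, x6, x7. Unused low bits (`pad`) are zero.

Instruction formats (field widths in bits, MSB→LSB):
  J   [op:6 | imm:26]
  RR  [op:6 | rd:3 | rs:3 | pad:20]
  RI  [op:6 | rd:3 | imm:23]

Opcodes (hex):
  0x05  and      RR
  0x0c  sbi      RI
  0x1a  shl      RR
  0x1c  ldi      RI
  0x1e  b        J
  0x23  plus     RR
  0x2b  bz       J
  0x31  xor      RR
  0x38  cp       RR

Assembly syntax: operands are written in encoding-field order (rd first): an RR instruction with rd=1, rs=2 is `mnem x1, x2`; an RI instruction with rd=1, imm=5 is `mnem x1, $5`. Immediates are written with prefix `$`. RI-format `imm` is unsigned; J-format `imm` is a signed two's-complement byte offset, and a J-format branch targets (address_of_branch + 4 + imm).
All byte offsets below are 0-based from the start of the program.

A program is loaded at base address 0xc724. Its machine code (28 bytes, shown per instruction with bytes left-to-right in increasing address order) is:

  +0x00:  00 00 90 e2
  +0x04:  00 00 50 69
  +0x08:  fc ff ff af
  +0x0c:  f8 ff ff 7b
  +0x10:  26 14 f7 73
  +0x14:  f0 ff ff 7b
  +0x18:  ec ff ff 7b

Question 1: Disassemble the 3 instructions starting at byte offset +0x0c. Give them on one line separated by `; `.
b $-8; ldi x7, $7803942; b $-16

[0c] f8 ff ff 7b → 0x7bfffff8
  top 6b → 0x1e → b [J]
  imm: (w>>0)&0x3ffffff=0x3fffff8 (s26→-8) → $-8
[10] 26 14 f7 73 → 0x73f71426
  top 6b → 0x1c → ldi [RI]
  rd: (w>>23)&0x7=0x7 → x7
  imm: (w>>0)&0x7fffff=0x771426 → $7803942
[14] f0 ff ff 7b → 0x7bfffff0
  top 6b → 0x1e → b [J]
  imm: (w>>0)&0x3ffffff=0x3fffff0 (s26→-16) → $-16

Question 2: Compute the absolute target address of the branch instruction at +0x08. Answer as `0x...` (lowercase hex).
0xc72c

[08] fc ff ff af → 0xaffffffc
  op=0xaffffffc>>26=0x2b ⇒ bz (J)
  imm: (w>>0)&0x3ffffff=0x3fffffc (s26→-4) → $-4
  target = base 0xc724 + off 0x08 + 4 + imm -4 = 0xc72c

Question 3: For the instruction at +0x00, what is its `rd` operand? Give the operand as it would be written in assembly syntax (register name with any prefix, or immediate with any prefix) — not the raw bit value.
off 0x00: read 00 00 90 e2 as little → 0xe2900000
  opcode bits[31:26]=0x38: cp/RR
  [25:23] rd=5 = x5
  [22:20] rs=1 = x1

x5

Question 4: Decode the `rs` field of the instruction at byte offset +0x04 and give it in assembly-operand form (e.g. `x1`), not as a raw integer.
@+04  little-endian(00 00 50 69) = 0x69500000
  op=0x69500000>>26=0x1a ⇒ shl (RR)
  [25:23] rd=2 = x2
  [22:20] rs=5 = x5

x5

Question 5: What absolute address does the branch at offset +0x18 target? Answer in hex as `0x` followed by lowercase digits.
0xc72c

@+18  little-endian(ec ff ff 7b) = 0x7bffffec
  opcode bits[31:26]=0x1e: b/J
  imm: (w>>0)&0x3ffffff=0x3ffffec (s26→-20) → $-20
  target = base 0xc724 + off 0x18 + 4 + imm -20 = 0xc72c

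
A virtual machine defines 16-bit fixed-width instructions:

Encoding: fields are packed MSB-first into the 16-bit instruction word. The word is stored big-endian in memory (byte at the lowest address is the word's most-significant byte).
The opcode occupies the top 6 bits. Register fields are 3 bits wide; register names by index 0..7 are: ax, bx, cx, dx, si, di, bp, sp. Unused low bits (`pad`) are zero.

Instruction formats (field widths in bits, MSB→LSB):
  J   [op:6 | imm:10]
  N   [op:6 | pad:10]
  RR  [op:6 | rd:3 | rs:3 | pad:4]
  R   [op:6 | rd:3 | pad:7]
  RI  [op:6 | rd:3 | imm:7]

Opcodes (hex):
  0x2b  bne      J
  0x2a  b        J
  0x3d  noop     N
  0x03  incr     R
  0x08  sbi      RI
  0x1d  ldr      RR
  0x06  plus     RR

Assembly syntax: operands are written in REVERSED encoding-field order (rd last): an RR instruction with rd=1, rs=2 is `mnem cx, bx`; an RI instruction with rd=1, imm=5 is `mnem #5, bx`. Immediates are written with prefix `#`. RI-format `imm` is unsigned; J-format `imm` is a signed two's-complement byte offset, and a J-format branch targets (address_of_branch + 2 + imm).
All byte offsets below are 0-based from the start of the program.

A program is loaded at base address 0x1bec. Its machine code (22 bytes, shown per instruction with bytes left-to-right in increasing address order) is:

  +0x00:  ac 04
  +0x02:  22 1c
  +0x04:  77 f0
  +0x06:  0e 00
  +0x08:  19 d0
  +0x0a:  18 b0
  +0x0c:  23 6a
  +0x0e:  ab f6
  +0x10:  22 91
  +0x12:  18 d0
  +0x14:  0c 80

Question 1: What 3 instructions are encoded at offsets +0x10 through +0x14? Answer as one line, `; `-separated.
sbi #17, di; plus di, bx; incr bx

+0x10: 22 91 ⇒ word 0x2291 (big)
  opcode bits[15:10]=0x8: sbi/RI
  [9:7] rd=5 = di
  [6:0] imm=17 = #17
+0x12: 18 d0 ⇒ word 0x18d0 (big)
  opcode bits[15:10]=0x6: plus/RR
  [9:7] rd=1 = bx
  [6:4] rs=5 = di
+0x14: 0c 80 ⇒ word 0x0c80 (big)
  opcode bits[15:10]=0x3: incr/R
  [9:7] rd=1 = bx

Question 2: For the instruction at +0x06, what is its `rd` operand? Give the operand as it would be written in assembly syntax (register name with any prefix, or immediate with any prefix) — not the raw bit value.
si

@+06  big-endian(0e 00) = 0x0e00
  opcode bits[15:10]=0x3: incr/R
  rd@[9:7]=0x4 ⇒ si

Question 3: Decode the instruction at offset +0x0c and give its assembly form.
@+0c  big-endian(23 6a) = 0x236a
  opcode bits[15:10]=0x8: sbi/RI
  rd: (w>>7)&0x7=0x6 → bp
  imm: (w>>0)&0x7f=0x6a → #106

sbi #106, bp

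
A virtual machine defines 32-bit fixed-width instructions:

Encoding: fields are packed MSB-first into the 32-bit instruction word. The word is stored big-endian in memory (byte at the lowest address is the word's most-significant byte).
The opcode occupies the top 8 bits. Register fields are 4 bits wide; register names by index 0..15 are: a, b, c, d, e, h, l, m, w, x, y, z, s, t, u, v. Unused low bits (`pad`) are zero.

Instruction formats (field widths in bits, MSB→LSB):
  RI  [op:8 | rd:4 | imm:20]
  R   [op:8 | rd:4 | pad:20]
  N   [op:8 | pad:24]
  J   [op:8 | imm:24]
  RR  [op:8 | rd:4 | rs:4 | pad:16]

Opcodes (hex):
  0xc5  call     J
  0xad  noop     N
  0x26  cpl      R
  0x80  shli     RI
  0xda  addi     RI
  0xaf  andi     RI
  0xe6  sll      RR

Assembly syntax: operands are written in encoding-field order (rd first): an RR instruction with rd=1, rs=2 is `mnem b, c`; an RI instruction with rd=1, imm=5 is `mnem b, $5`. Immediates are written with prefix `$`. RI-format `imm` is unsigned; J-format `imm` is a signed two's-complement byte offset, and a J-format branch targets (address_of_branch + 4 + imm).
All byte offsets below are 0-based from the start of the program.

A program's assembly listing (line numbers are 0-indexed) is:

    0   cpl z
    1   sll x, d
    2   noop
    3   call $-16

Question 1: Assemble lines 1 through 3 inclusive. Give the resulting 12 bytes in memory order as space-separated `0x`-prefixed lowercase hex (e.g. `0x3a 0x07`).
L1: sll op=0xe6:8|rd=9:4|rs=3:4|pad=0:16 ⇒ 0xe6930000 ⇒ big e6 93 00 00
L2: noop op=0xad:8|pad=0:24 ⇒ 0xad000000 ⇒ big ad 00 00 00
L3: call op=0xc5:8|imm=-16:24 ⇒ 0xc5fffff0 ⇒ big c5 ff ff f0

0xe6 0x93 0x00 0x00 0xad 0x00 0x00 0x00 0xc5 0xff 0xff 0xf0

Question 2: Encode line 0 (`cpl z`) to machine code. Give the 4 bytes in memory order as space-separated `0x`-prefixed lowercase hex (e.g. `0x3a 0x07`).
0x26 0xb0 0x00 0x00

line 0 (cpl): pack op=0x26:8|rd=11:4|pad=0:20 = 0x26b00000; big→ 26 b0 00 00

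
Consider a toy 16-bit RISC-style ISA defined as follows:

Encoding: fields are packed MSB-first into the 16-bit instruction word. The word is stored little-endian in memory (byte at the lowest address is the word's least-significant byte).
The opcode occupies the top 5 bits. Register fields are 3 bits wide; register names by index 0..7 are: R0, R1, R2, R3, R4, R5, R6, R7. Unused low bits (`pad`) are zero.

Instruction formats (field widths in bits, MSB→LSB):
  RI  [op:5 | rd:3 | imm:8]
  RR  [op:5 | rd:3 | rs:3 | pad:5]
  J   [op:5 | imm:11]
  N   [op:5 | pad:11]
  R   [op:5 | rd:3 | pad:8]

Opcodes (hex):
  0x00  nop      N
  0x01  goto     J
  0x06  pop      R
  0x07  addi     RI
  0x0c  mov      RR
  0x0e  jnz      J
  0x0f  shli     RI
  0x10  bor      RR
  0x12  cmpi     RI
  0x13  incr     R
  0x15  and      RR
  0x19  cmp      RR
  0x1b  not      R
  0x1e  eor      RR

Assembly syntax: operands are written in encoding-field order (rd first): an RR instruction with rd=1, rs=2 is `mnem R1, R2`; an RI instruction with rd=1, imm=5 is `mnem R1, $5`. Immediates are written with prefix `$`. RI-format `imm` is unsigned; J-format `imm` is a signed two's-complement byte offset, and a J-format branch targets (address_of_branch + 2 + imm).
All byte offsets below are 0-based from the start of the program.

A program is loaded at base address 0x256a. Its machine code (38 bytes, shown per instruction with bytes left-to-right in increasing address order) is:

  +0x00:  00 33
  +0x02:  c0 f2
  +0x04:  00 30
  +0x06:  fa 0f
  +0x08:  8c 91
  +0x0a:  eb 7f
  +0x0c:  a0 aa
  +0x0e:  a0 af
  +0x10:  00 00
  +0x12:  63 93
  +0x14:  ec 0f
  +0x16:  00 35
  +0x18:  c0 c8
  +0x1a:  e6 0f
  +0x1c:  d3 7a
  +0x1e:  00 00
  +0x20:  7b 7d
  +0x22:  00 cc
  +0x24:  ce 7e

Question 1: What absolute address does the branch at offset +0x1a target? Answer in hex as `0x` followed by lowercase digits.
0x256c

[1a] e6 0f → 0x0fe6
  opcode bits[15:11]=0x1: goto/J
  [10:0] imm=2022 (s11→-26) = $-26
  target = base 0x256a + off 0x1a + 2 + imm -26 = 0x256c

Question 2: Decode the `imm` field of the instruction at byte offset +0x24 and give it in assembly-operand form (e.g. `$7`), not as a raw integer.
$206

[24] ce 7e → 0x7ece
  top 5b → 0xf → shli [RI]
  rd@[10:8]=0x6 ⇒ R6
  imm@[7:0]=0xce ⇒ $206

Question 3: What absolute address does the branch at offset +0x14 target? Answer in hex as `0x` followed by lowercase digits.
0x256c

+0x14: ec 0f ⇒ word 0x0fec (little)
  top 5b → 0x1 → goto [J]
  [10:0] imm=2028 (s11→-20) = $-20
  target = base 0x256a + off 0x14 + 2 + imm -20 = 0x256c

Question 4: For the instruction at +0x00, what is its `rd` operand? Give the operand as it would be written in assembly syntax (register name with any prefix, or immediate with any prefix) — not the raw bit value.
@+00  little-endian(00 33) = 0x3300
  top 5b → 0x6 → pop [R]
  rd@[10:8]=0x3 ⇒ R3

R3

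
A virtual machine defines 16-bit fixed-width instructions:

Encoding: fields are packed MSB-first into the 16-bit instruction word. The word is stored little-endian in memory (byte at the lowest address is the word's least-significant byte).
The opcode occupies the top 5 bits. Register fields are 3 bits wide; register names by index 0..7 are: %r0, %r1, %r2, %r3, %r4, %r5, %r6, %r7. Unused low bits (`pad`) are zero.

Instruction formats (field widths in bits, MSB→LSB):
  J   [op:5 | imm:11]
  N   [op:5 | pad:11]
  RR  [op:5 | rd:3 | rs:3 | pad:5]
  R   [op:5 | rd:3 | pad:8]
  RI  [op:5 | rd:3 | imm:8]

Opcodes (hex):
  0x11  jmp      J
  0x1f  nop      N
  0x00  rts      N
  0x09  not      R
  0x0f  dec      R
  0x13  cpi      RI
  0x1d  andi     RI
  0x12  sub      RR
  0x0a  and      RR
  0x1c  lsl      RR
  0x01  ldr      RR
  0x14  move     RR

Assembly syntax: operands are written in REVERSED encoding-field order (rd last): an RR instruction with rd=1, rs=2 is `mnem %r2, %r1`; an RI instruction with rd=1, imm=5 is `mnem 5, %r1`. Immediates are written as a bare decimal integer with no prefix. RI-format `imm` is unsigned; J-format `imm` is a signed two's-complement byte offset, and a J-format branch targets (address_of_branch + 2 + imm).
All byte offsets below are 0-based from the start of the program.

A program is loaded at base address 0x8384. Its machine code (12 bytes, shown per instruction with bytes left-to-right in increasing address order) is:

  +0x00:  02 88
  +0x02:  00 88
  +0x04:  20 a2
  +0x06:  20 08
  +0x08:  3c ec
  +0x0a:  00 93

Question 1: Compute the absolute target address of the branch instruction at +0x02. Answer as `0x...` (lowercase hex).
[02] 00 88 → 0x8800
  top 5b → 0x11 → jmp [J]
  imm@[10:0]=0x0 ⇒ 0
  target = base 0x8384 + off 0x02 + 2 + imm 0 = 0x8388

0x8388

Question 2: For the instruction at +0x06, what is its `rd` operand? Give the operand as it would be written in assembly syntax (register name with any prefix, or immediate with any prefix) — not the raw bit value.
%r0

[06] 20 08 → 0x0820
  top 5b → 0x1 → ldr [RR]
  rd: (w>>8)&0x7=0x0 → %r0
  rs: (w>>5)&0x7=0x1 → %r1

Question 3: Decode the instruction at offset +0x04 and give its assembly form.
move %r1, %r2

[04] 20 a2 → 0xa220
  opcode bits[15:11]=0x14: move/RR
  [10:8] rd=2 = %r2
  [7:5] rs=1 = %r1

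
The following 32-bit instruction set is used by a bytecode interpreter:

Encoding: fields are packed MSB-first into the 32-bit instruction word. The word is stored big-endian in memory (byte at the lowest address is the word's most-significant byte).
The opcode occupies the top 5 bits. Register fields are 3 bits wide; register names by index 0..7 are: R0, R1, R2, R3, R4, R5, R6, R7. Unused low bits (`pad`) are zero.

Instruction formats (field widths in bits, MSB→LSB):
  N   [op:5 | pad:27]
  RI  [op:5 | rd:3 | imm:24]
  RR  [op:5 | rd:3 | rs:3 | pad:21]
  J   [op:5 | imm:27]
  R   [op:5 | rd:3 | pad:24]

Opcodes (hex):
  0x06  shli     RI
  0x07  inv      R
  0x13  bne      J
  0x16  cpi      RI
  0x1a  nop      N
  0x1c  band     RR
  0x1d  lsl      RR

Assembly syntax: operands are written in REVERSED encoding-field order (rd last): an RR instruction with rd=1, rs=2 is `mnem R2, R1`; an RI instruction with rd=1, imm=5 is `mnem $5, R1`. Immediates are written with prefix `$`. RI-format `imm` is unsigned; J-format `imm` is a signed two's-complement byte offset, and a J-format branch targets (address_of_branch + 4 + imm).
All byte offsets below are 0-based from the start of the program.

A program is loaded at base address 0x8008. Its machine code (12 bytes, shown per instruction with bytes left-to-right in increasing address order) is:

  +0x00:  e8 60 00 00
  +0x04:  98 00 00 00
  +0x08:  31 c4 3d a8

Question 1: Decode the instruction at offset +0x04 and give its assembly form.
bne $0

+0x04: 98 00 00 00 ⇒ word 0x98000000 (big)
  op=0x98000000>>27=0x13 ⇒ bne (J)
  [26:0] imm=0 = $0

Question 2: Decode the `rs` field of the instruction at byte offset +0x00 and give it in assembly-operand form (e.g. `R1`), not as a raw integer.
[00] e8 60 00 00 → 0xe8600000
  op=0xe8600000>>27=0x1d ⇒ lsl (RR)
  rd: (w>>24)&0x7=0x0 → R0
  rs: (w>>21)&0x7=0x3 → R3

R3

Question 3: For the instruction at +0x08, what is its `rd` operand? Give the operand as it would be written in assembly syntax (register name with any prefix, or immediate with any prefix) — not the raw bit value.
[08] 31 c4 3d a8 → 0x31c43da8
  op=0x31c43da8>>27=0x6 ⇒ shli (RI)
  [26:24] rd=1 = R1
  [23:0] imm=12860840 = $12860840

R1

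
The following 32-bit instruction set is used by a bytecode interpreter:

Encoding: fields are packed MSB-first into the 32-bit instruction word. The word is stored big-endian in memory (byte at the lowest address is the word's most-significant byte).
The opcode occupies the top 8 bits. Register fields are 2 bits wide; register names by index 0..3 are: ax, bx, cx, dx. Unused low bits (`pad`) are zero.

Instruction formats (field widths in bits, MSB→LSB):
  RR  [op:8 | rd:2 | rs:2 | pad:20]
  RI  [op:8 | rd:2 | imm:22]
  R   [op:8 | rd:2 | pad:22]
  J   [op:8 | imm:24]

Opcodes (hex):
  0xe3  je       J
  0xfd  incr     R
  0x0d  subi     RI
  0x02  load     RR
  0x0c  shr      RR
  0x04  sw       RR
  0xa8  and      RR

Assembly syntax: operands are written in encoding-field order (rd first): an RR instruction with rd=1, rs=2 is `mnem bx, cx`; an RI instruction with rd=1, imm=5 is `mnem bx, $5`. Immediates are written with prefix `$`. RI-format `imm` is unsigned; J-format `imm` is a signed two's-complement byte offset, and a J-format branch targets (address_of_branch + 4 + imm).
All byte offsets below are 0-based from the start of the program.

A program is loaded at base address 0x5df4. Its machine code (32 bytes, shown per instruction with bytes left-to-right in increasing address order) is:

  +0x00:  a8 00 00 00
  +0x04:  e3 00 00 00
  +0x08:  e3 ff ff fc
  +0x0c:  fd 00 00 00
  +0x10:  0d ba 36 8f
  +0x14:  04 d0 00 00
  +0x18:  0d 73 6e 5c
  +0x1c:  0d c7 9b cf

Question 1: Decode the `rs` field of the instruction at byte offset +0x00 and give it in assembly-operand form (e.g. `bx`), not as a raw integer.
+0x00: a8 00 00 00 ⇒ word 0xa8000000 (big)
  top 8b → 0xa8 → and [RR]
  [23:22] rd=0 = ax
  [21:20] rs=0 = ax

ax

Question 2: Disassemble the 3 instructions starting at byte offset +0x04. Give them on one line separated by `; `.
+0x04: e3 00 00 00 ⇒ word 0xe3000000 (big)
  top 8b → 0xe3 → je [J]
  [23:0] imm=0 = $0
+0x08: e3 ff ff fc ⇒ word 0xe3fffffc (big)
  top 8b → 0xe3 → je [J]
  [23:0] imm=16777212 (s24→-4) = $-4
+0x0c: fd 00 00 00 ⇒ word 0xfd000000 (big)
  top 8b → 0xfd → incr [R]
  [23:22] rd=0 = ax

je $0; je $-4; incr ax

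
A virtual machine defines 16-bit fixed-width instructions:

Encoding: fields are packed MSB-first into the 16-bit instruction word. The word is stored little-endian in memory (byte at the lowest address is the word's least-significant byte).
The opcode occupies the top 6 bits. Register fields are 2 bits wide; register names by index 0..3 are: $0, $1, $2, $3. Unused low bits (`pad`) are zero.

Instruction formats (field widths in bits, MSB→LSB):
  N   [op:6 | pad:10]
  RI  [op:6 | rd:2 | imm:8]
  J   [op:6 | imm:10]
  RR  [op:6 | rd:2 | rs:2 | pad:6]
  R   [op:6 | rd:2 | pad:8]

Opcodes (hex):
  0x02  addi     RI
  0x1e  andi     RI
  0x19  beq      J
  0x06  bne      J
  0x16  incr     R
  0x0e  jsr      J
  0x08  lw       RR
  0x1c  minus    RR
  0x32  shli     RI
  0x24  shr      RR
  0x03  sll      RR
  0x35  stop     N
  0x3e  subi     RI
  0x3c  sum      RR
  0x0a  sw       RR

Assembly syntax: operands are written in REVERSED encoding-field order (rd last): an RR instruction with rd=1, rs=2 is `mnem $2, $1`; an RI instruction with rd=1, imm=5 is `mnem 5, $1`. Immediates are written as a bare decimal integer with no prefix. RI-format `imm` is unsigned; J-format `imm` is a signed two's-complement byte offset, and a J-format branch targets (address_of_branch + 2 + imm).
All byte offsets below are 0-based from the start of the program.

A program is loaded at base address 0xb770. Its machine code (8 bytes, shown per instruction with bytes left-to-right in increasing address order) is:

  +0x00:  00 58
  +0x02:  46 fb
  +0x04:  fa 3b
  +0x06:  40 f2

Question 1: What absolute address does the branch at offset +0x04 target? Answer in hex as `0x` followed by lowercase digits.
off 0x04: read fa 3b as little → 0x3bfa
  opcode bits[15:10]=0xe: jsr/J
  imm@[9:0]=0x3fa (s10→-6) ⇒ -6
  target = base 0xb770 + off 0x04 + 2 + imm -6 = 0xb770

0xb770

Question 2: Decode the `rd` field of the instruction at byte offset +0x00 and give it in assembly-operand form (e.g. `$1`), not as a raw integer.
$0

[00] 00 58 → 0x5800
  top 6b → 0x16 → incr [R]
  [9:8] rd=0 = $0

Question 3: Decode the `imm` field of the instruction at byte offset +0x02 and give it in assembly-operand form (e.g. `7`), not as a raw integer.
@+02  little-endian(46 fb) = 0xfb46
  opcode bits[15:10]=0x3e: subi/RI
  [9:8] rd=3 = $3
  [7:0] imm=70 = 70

70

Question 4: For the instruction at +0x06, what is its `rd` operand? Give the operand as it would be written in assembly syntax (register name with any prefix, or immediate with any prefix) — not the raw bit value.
off 0x06: read 40 f2 as little → 0xf240
  opcode bits[15:10]=0x3c: sum/RR
  [9:8] rd=2 = $2
  [7:6] rs=1 = $1

$2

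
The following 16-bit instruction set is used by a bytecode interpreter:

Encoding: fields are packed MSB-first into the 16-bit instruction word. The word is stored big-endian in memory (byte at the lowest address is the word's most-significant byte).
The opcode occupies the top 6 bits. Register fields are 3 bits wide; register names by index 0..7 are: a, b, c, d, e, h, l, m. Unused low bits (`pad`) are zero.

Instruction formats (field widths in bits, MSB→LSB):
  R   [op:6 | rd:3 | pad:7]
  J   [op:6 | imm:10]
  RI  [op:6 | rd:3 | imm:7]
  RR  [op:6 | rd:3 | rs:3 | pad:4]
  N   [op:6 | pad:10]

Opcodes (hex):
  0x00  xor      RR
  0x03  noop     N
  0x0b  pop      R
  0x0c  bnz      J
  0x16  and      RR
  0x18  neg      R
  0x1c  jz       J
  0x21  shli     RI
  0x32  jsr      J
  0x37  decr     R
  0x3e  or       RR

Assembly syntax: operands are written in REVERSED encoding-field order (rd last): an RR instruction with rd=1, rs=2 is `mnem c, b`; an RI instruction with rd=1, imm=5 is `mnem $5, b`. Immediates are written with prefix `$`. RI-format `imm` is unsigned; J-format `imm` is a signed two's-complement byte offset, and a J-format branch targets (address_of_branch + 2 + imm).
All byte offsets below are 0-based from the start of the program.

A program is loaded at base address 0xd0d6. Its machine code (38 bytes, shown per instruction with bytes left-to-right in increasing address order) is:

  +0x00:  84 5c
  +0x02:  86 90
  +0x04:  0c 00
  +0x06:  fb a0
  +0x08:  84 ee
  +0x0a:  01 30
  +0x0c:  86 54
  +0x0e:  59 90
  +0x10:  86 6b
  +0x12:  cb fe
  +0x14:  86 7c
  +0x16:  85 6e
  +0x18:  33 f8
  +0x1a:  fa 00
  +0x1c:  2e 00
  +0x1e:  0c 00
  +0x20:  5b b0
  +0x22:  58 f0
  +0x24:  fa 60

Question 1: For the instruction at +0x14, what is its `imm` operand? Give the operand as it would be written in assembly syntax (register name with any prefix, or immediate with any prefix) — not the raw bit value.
off 0x14: read 86 7c as big → 0x867c
  op=0x867c>>10=0x21 ⇒ shli (RI)
  [9:7] rd=4 = e
  [6:0] imm=124 = $124

$124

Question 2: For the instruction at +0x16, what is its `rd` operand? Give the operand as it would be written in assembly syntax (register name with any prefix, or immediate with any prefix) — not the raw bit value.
c

off 0x16: read 85 6e as big → 0x856e
  op=0x856e>>10=0x21 ⇒ shli (RI)
  [9:7] rd=2 = c
  [6:0] imm=110 = $110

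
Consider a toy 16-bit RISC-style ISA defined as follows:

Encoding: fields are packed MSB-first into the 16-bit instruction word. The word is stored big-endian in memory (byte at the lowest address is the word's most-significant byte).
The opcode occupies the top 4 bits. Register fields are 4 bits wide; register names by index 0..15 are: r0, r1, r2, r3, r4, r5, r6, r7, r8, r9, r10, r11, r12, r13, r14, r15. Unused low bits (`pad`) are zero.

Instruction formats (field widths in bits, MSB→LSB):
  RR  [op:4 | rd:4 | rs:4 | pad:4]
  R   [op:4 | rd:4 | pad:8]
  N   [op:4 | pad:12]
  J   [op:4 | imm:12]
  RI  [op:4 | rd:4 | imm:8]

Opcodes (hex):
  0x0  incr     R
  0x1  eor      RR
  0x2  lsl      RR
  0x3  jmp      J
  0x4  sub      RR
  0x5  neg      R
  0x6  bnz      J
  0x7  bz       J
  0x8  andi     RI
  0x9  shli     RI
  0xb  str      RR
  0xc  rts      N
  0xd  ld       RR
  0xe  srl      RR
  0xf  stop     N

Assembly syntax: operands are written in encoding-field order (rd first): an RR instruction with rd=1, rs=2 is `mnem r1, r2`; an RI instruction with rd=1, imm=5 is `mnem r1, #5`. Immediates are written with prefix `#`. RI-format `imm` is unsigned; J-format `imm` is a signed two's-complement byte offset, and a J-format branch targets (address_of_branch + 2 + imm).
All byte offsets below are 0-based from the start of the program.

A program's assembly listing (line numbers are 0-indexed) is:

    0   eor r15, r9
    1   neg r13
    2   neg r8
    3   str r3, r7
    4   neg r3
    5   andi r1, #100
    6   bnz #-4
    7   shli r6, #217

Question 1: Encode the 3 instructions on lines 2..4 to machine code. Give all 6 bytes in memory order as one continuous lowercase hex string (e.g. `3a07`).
5800b3705300

L2: neg op=0x5:4|rd=8:4|pad=0:8 ⇒ 0x5800 ⇒ big 58 00
L3: str op=0xb:4|rd=3:4|rs=7:4|pad=0:4 ⇒ 0xb370 ⇒ big b3 70
L4: neg op=0x5:4|rd=3:4|pad=0:8 ⇒ 0x5300 ⇒ big 53 00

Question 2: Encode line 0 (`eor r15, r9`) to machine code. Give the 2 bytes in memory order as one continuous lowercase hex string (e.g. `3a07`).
1f90

L0: eor op=0x1:4|rd=15:4|rs=9:4|pad=0:4 ⇒ 0x1f90 ⇒ big 1f 90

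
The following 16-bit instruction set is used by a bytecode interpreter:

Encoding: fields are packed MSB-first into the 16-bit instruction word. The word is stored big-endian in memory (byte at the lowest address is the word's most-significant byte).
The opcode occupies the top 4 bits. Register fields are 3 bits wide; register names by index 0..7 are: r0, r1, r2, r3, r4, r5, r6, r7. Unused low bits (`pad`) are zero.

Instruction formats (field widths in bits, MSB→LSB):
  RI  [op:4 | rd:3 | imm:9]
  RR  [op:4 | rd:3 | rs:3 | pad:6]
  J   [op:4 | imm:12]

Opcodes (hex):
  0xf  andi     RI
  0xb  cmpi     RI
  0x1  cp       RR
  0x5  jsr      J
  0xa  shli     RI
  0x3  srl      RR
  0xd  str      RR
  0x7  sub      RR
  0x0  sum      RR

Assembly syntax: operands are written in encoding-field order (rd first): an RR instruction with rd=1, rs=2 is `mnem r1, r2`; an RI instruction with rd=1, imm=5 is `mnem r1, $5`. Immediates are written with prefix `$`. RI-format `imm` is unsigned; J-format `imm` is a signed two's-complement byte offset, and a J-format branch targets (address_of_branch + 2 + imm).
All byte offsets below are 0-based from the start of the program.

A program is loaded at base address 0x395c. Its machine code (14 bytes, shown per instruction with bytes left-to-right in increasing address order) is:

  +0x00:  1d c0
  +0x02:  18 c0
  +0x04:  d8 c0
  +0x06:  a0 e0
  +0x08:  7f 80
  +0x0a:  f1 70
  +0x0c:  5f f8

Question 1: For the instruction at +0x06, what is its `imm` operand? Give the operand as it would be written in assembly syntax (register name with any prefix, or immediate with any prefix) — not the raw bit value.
+0x06: a0 e0 ⇒ word 0xa0e0 (big)
  opcode bits[15:12]=0xa: shli/RI
  rd@[11:9]=0x0 ⇒ r0
  imm@[8:0]=0xe0 ⇒ $224

$224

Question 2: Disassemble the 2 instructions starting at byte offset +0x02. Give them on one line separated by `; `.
[02] 18 c0 → 0x18c0
  op=0x18c0>>12=0x1 ⇒ cp (RR)
  rd: (w>>9)&0x7=0x4 → r4
  rs: (w>>6)&0x7=0x3 → r3
[04] d8 c0 → 0xd8c0
  op=0xd8c0>>12=0xd ⇒ str (RR)
  rd: (w>>9)&0x7=0x4 → r4
  rs: (w>>6)&0x7=0x3 → r3

cp r4, r3; str r4, r3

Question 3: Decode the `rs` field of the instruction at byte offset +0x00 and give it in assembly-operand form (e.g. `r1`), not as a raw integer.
r7

@+00  big-endian(1d c0) = 0x1dc0
  opcode bits[15:12]=0x1: cp/RR
  rd@[11:9]=0x6 ⇒ r6
  rs@[8:6]=0x7 ⇒ r7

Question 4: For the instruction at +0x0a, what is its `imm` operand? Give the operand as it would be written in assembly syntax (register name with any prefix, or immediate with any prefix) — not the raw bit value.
[0a] f1 70 → 0xf170
  op=0xf170>>12=0xf ⇒ andi (RI)
  rd: (w>>9)&0x7=0x0 → r0
  imm: (w>>0)&0x1ff=0x170 → $368

$368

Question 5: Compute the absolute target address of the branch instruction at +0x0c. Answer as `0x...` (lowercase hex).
0x3962

[0c] 5f f8 → 0x5ff8
  opcode bits[15:12]=0x5: jsr/J
  imm@[11:0]=0xff8 (s12→-8) ⇒ $-8
  target = base 0x395c + off 0x0c + 2 + imm -8 = 0x3962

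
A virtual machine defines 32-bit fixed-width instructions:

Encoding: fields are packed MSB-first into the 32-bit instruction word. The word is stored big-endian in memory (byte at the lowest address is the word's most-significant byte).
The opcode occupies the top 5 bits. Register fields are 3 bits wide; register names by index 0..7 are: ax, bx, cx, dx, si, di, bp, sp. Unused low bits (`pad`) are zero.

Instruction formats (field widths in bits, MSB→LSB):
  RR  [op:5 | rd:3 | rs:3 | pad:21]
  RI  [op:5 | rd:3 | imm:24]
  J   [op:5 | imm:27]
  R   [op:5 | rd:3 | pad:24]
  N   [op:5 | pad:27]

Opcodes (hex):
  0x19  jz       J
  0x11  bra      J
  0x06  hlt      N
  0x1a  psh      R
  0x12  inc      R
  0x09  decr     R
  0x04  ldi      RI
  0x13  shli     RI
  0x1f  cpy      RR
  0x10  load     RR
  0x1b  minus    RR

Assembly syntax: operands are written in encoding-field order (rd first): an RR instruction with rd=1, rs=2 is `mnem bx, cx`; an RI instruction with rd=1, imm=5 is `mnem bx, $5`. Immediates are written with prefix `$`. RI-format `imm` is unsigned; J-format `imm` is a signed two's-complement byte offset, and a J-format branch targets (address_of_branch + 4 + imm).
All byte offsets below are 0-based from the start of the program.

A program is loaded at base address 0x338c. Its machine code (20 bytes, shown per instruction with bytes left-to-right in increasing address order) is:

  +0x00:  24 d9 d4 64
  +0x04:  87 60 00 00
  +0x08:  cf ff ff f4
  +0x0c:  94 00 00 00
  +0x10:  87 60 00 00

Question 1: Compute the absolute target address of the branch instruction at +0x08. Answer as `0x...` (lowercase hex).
0x338c

+0x08: cf ff ff f4 ⇒ word 0xcffffff4 (big)
  top 5b → 0x19 → jz [J]
  imm@[26:0]=0x7fffff4 (s27→-12) ⇒ $-12
  target = base 0x338c + off 0x08 + 4 + imm -12 = 0x338c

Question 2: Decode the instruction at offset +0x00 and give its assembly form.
@+00  big-endian(24 d9 d4 64) = 0x24d9d464
  top 5b → 0x4 → ldi [RI]
  rd: (w>>24)&0x7=0x4 → si
  imm: (w>>0)&0xffffff=0xd9d464 → $14275684

ldi si, $14275684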